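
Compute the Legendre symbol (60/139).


p = 139 is prime, so compute (60/139) with the reciprocity algorithm (Jacobi-symbol steps: pull out 2s via (2/n), flip via reciprocity, reduce):
  pull out 2: (2/139) = -1  (since 139 mod 8 = 3)
  pull out 2: (2/139) = -1  (since 139 mod 8 = 3)
  reciprocity: (15/139) -> -(139/15)
  reduce: (4/15)
  pull out 2: (2/15) = +1  (since 15 mod 8 = 7)
  pull out 2: (2/15) = +1  (since 15 mod 8 = 7)
  (1/15) = 1
Product of signs = -1
(60/139) = -1

-1


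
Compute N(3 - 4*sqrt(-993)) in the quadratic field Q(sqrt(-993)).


N(a + b*sqrt(d)) = a^2 - d*b^2
= (3)^2 - (-993)*(-4)^2
= 9 + 15888
= 15897

15897


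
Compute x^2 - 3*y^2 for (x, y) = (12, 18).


x^2 - d*y^2
= 12^2 - 3*18^2
= 144 - 972
= -828

-828


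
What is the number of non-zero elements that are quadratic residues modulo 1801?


For prime p, the number of non-zero quadratic residues is (p-1)/2.
= (1801-1)/2
= 900

900


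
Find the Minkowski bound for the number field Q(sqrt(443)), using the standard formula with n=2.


d = 443, d mod 4 = 3, so disc(K) = 4d = 1772; |disc(K)| = 1772
Real quadratic field, so n = 2, s = r2 = 0, r1 = 2
M = (n!/n^n) * (4/pi)^s * sqrt(|disc(K)|) = (2!/2^2) * (4/pi)^0 * sqrt(1772)
= 0.5 * 1.000000 * 42.095130
= 21.0476

21.0476


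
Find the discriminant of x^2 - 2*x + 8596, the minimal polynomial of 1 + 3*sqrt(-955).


The element 1 + 3*sqrt(-955) has minimal polynomial:
x^2 - 2*x + 8596
Discriminant = (-2)^2 - 4*(8596)
= 4 - 34384
= -34380

-34380


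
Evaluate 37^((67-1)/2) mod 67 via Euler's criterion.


p = 67 is prime and the exponent is (p-1)/2 = 33, so by Euler's criterion 37^33 = (37/67) = +1 or -1 mod 67.
Compute by square-and-multiply:
  33 = 32 + 1 (binary 100001)
  Repeated squaring mod 67: 37^1 = 37, 37^2 = 29, 37^4 = 37, 37^8 = 29, 37^16 = 37, 37^32 = 29
  37^33 = 37^32 * 37^1 = 29 * 37 mod 67
    29 * 37 = 1073 = 1 mod 67
  37^33 = 1 mod 67
Result 1: 37 is a quadratic residue mod 67.
37^33 mod 67 = 1

1


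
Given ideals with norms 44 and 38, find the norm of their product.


N(IJ) = N(I) * N(J)
= 44 * 38
= 1672

1672


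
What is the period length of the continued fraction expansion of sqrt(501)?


Run the CF algorithm for sqrt(501).
a_0 = floor(sqrt(501)) = 22; set m_0=0, q_0=1.
Recurrence: m' = q*a - m,  q' = (d - m'^2)/q,  a' = floor((a_0 + m')/q').
  step 1: m=22, q=17, a=2
  step 2: m=12, q=21, a=1
  step 3: m=9, q=20, a=1
  step 4: m=11, q=19, a=1
  step 5: m=8, q=23, a=1
  step 6: m=15, q=12, a=3
  step 7: m=21, q=5, a=8
  step 8: m=19, q=28, a=1
  step 9: m=9, q=15, a=2
  step 10: m=21, q=4, a=10
  step 11: m=19, q=35, a=1
  step 12: m=16, q=7, a=5
  step 13: m=19, q=20, a=2
  step 14: m=21, q=3, a=14
  step 15: m=21, q=20, a=2
  step 16: m=19, q=7, a=5
  step 17: m=16, q=35, a=1
  step 18: m=19, q=4, a=10
  step 19: m=21, q=15, a=2
  step 20: m=9, q=28, a=1
  step 21: m=19, q=5, a=8
  step 22: m=21, q=12, a=3
  step 23: m=15, q=23, a=1
  step 24: m=8, q=19, a=1
  step 25: m=11, q=20, a=1
  step 26: m=9, q=21, a=1
  step 27: m=12, q=17, a=2
  step 28: m=22, q=1, a=44
a_28 = 2*a_0 = 44, so the period closes here.
sqrt(501) = [22; 2, 1, 1, 1, 1, 3, 8, 1, 2, 10, 1, 5, 2, 14, 2, 5, 1, 10, 2, 1, 8, 3, 1, 1, 1, 1, 2, 44]
Period length = 28

28


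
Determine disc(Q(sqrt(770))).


For K = Q(sqrt(d)) with d squarefree: disc(K) = d if d = 1 mod 4, and disc(K) = 4d if d = 2 or 3 mod 4.
Here d = 770, and d mod 4 = 2.
d = 2 mod 4, not 1 (O_K = Z[sqrt(d)]), so disc(K) = 4d = 4 * (770) = 3080

3080


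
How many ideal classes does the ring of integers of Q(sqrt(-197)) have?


K = Q(sqrt(-197)). d mod 4 = 3, so D = disc(K) = 4d = -788
h(K) equals the number of primitive reduced positive-definite forms (a, b, c) = a*x^2 + b*x*y + c*y^2 with b^2 - 4ac = D,
where reduced means |b| <= a <= c, with b >= 0 whenever |b| = a or a = c, and primitive means gcd(a, b, c) = 1.
Reduced forces 3a^2 <= |D| = 788, so 1 <= a <= 16; b must have the parity of D, and c = (b^2 - D)/(4a) must be an integer >= a.
Enumerate a = 1..16, b in [-a, a]:
  a=1: (1, 0, 197)  [1]
  a=2: (2, 2, 99)  [1]
  a=3: (3, -2, 66), (3, 2, 66)  [2]
  a=4..5: none
  a=6: (6, -2, 33), (6, 2, 33)  [2]
  a=7..8: none
  a=9: (9, -2, 22), (9, 2, 22)  [2]
  a=10: none
  a=11: (11, -2, 18), (11, 2, 18)  [2]
  a=12..16: none
Total reduced forms: 1 + 1 + 2 + 2 + 2 + 2 = 10
h = 10

10


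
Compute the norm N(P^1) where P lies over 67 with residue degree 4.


N(P^a) = p^(a*f)
= 67^(1*4)
= 67^4
= 20151121

20151121


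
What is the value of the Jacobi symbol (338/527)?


Compute (338/527) via quadratic reciprocity:
  pull out 2: (2/527) = +1  (since 527 mod 8 = 7)
  reciprocity: (169/527) -> +(527/169)
  reduce: (20/169)
  pull out 2: (2/169) = +1  (since 169 mod 8 = 1)
  pull out 2: (2/169) = +1  (since 169 mod 8 = 1)
  reciprocity: (5/169) -> +(169/5)
  reduce: (4/5)
  pull out 2: (2/5) = -1  (since 5 mod 8 = 5)
  pull out 2: (2/5) = -1  (since 5 mod 8 = 5)
  (1/5) = 1
Product of signs = 1

1


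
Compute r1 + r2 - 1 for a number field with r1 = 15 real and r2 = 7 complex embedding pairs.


By Dirichlet's unit theorem:
rank = r1 + r2 - 1
= 15 + 7 - 1
= 21

21


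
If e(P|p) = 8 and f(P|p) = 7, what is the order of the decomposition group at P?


|D_P| = e * f
= 8 * 7
= 56

56


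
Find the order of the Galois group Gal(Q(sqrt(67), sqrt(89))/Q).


The 2 square roots of distinct primes are multiplicatively independent over Q,
so [K:Q] = 2^2 and Gal(K/Q) is isomorphic to (Z/2Z)^2.
|Gal| = 2^2 = 4

4


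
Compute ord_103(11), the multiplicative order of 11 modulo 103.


We want ord_103(11), the smallest k >= 1 with 11^k = 1 mod 103.
n = 103 = 103, phi(103) = 102; the order divides phi(n).
Divisors of 102: 1, 2, 3, 6, 17, 34, 51, 102
Repeated squaring mod 103: 11^1 = 11, 11^2 = 18, 11^4 = 15, 11^8 = 19, 11^16 = 52, 11^32 = 26, 11^64 = 58
Test divisors in increasing order:
  k=1: 11^1 = 11 mod 103
  k=2: 11^2 = 18 mod 103
  k=3: 11^3 = 18 * 11 = 95 mod 103
  k=6: 11^6 = 15 * 18 = 64 mod 103
  k=17: 11^17 = 52 * 11 = 57 mod 103
  k=34: 11^34 = 26 * 18 = 56 mod 103
  k=51: 11^51 = 26 * 52 * 18 * 11 = 102 mod 103
  k=102: 11^102 = 58 * 26 * 15 * 18 = 1 mod 103  <- first divisor giving 1
Order = 102

102


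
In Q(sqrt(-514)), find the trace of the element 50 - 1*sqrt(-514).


Tr(a + b*sqrt(d)) = (a + b*sqrt(d)) + (a - b*sqrt(d)) = 2a
= 2 * (50)
= 100

100


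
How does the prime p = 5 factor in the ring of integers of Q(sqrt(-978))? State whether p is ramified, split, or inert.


K = Q(sqrt(-978)). Since d mod 4 = 2, disc(K) = -3912.
Check p | disc: -3912 mod 5 = 3.
p does not divide disc. Compute Legendre symbol (d/p):
2^((5-1)/2) mod 5 = -1
(d/p) = -1, so p is inert: (p) stays prime with e=1, f=2, g=1.
Therefore p is inert.

inert


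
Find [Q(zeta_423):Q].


The degree equals Euler's totient phi(423).
423 = 3^2 * 47
phi(423) = 276

276


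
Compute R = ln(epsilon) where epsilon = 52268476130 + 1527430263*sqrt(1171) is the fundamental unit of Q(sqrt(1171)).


epsilon = 52268476130 + 1527430263*sqrt(1171)
= 1.0454e+11
R = ln(1.0454e+11)
= 25.3728

25.3728


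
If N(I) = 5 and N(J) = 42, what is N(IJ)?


N(IJ) = N(I) * N(J)
= 5 * 42
= 210

210


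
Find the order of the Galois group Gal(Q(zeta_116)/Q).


|Gal(Q(zeta_116)/Q)| = phi(116)
= 56

56


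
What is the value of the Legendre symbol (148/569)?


p = 569 is prime, so compute (148/569) with the reciprocity algorithm (Jacobi-symbol steps: pull out 2s via (2/n), flip via reciprocity, reduce):
  pull out 2: (2/569) = +1  (since 569 mod 8 = 1)
  pull out 2: (2/569) = +1  (since 569 mod 8 = 1)
  reciprocity: (37/569) -> +(569/37)
  reduce: (14/37)
  pull out 2: (2/37) = -1  (since 37 mod 8 = 5)
  reciprocity: (7/37) -> +(37/7)
  reduce: (2/7)
  pull out 2: (2/7) = +1  (since 7 mod 8 = 7)
  (1/7) = 1
Product of signs = -1
(148/569) = -1

-1


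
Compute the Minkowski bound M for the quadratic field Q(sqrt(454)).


d = 454, d mod 4 = 2, so disc(K) = 4d = 1816; |disc(K)| = 1816
Real quadratic field, so n = 2, s = r2 = 0, r1 = 2
M = (n!/n^n) * (4/pi)^s * sqrt(|disc(K)|) = (2!/2^2) * (4/pi)^0 * sqrt(1816)
= 0.5 * 1.000000 * 42.614552
= 21.3073

21.3073


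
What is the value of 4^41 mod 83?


p = 83 is prime and the exponent is (p-1)/2 = 41, so by Euler's criterion 4^41 = (4/83) = +1 or -1 mod 83.
Compute by square-and-multiply:
  41 = 32 + 8 + 1 (binary 101001)
  Repeated squaring mod 83: 4^1 = 4, 4^2 = 16, 4^4 = 7, 4^8 = 49, 4^16 = 77, 4^32 = 36
  4^41 = 4^32 * 4^8 * 4^1 = 36 * 49 * 4 mod 83
    36 * 49 = 1764 = 21 mod 83
    21 * 4 = 84 = 1 mod 83
  4^41 = 1 mod 83
Result 1: 4 is a quadratic residue mod 83.
4^41 mod 83 = 1

1


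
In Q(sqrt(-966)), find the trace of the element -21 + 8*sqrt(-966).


Tr(a + b*sqrt(d)) = (a + b*sqrt(d)) + (a - b*sqrt(d)) = 2a
= 2 * (-21)
= -42

-42


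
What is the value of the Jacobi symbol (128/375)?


Compute (128/375) via quadratic reciprocity:
  pull out 2: (2/375) = +1  (since 375 mod 8 = 7)
  pull out 2: (2/375) = +1  (since 375 mod 8 = 7)
  pull out 2: (2/375) = +1  (since 375 mod 8 = 7)
  pull out 2: (2/375) = +1  (since 375 mod 8 = 7)
  pull out 2: (2/375) = +1  (since 375 mod 8 = 7)
  pull out 2: (2/375) = +1  (since 375 mod 8 = 7)
  pull out 2: (2/375) = +1  (since 375 mod 8 = 7)
  (1/375) = 1
Product of signs = 1

1


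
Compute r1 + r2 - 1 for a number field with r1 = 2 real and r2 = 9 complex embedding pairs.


By Dirichlet's unit theorem:
rank = r1 + r2 - 1
= 2 + 9 - 1
= 10

10


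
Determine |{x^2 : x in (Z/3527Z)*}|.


For prime p, the number of non-zero quadratic residues is (p-1)/2.
= (3527-1)/2
= 1763

1763


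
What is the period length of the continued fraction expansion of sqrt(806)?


Run the CF algorithm for sqrt(806).
a_0 = floor(sqrt(806)) = 28; set m_0=0, q_0=1.
Recurrence: m' = q*a - m,  q' = (d - m'^2)/q,  a' = floor((a_0 + m')/q').
  step 1: m=28, q=22, a=2
  step 2: m=16, q=25, a=1
  step 3: m=9, q=29, a=1
  step 4: m=20, q=14, a=3
  step 5: m=22, q=23, a=2
  step 6: m=24, q=10, a=5
  step 7: m=26, q=13, a=4
  step 8: m=26, q=10, a=5
  step 9: m=24, q=23, a=2
  step 10: m=22, q=14, a=3
  step 11: m=20, q=29, a=1
  step 12: m=9, q=25, a=1
  step 13: m=16, q=22, a=2
  step 14: m=28, q=1, a=56
a_14 = 2*a_0 = 56, so the period closes here.
sqrt(806) = [28; 2, 1, 1, 3, 2, 5, 4, 5, 2, 3, 1, 1, 2, 56]
Period length = 14

14


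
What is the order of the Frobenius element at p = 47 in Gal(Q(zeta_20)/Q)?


The Frobenius at p in Gal(Q(zeta_n)/Q) = (Z/nZ)* is the class of p, so its order is ord_20(47), the smallest k >= 1 with 47^k = 1 mod 20.
n = 20 = 2^2 * 5, phi(20) = 8; the order divides phi(n).
Divisors of 8: 1, 2, 4, 8
Repeated squaring mod 20: 47^1 = 7, 47^2 = 9, 47^4 = 1, 47^8 = 1
Test divisors in increasing order:
  k=1: 47^1 = 7 mod 20
  k=2: 47^2 = 9 mod 20
  k=4: 47^4 = 1 mod 20  <- first divisor giving 1
Order = 4

4


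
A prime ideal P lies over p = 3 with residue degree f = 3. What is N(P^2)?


N(P^a) = p^(a*f)
= 3^(2*3)
= 3^6
= 729

729


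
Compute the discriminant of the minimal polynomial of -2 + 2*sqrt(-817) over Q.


The element -2 + 2*sqrt(-817) has minimal polynomial:
x^2 + 4*x + 3272
Discriminant = (4)^2 - 4*(3272)
= 16 - 13088
= -13072

-13072


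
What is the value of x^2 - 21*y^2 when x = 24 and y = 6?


x^2 - d*y^2
= 24^2 - 21*6^2
= 576 - 756
= -180

-180


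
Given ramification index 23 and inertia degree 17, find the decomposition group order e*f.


|D_P| = e * f
= 23 * 17
= 391

391


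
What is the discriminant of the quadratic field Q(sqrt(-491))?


For K = Q(sqrt(d)) with d squarefree: disc(K) = d if d = 1 mod 4, and disc(K) = 4d if d = 2 or 3 mod 4.
Here d = -491, and d mod 4 = 1.
d = 1 mod 4 (O_K = Z[(1+sqrt(d))/2]), so disc(K) = d = -491

-491


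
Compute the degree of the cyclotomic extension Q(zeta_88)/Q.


The degree equals Euler's totient phi(88).
88 = 2^3 * 11
phi(88) = 40

40


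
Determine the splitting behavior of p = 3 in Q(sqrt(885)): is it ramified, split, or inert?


K = Q(sqrt(885)). Since d mod 4 = 1, disc(K) = 885.
Check p | disc: 885 mod 3 = 0.
p divides disc, so p ramifies: (p) = P^2 with e=2, f=1, g=1.
Therefore p is ramified.

ramified


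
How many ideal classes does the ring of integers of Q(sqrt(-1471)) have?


K = Q(sqrt(-1471)). d mod 4 = 1, so D = disc(K) = d = -1471
h(K) equals the number of primitive reduced positive-definite forms (a, b, c) = a*x^2 + b*x*y + c*y^2 with b^2 - 4ac = D,
where reduced means |b| <= a <= c, with b >= 0 whenever |b| = a or a = c, and primitive means gcd(a, b, c) = 1.
Reduced forces 3a^2 <= |D| = 1471, so 1 <= a <= 22; b must have the parity of D, and c = (b^2 - D)/(4a) must be an integer >= a.
Enumerate a = 1..22, b in [-a, a]:
  a=1: (1, 1, 368)  [1]
  a=2: (2, -1, 184), (2, 1, 184)  [2]
  a=3: none
  a=4: (4, -1, 92), (4, 1, 92)  [2]
  a=5: (5, -3, 74), (5, 3, 74)  [2]
  a=6..7: none
  a=8: (8, -1, 46), (8, 1, 46)  [2]
  a=9: none
  a=10: (10, -7, 38), (10, -3, 37), (10, 3, 37), (10, 7, 38)  [4]
  a=11: (11, -5, 34), (11, 5, 34)  [2]
  a=12..15: none
  a=16: (16, -1, 23), (16, 1, 23)  [2]
  a=17: (17, -5, 22), (17, 5, 22)  [2]
  a=18: none
  a=19: (19, -7, 20), (19, 7, 20)  [2]
  a=20: (20, -17, 22), (20, 17, 22)  [2]
  a=21..22: none
Total reduced forms: 1 + 2 + 2 + 2 + 2 + 4 + 2 + 2 + 2 + 2 + 2 = 23
h = 23

23


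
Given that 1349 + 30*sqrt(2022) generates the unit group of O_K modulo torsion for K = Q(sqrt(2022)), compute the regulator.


epsilon = 1349 + 30*sqrt(2022)
= 2697.9996
R = ln(2697.9996)
= 7.9003

7.9003


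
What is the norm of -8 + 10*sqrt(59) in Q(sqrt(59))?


N(a + b*sqrt(d)) = a^2 - d*b^2
= (-8)^2 - (59)*(10)^2
= 64 - 5900
= -5836

-5836


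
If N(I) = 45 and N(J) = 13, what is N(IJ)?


N(IJ) = N(I) * N(J)
= 45 * 13
= 585

585


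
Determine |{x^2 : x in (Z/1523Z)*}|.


For prime p, the number of non-zero quadratic residues is (p-1)/2.
= (1523-1)/2
= 761

761


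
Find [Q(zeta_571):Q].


The degree equals Euler's totient phi(571).
571 = 571
phi(571) = 570

570


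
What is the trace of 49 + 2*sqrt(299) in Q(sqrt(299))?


Tr(a + b*sqrt(d)) = (a + b*sqrt(d)) + (a - b*sqrt(d)) = 2a
= 2 * (49)
= 98

98


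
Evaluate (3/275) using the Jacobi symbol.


Compute (3/275) via quadratic reciprocity:
  reciprocity: (3/275) -> -(275/3)
  reduce: (2/3)
  pull out 2: (2/3) = -1  (since 3 mod 8 = 3)
  (1/3) = 1
Product of signs = 1

1


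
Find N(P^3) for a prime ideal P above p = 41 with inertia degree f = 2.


N(P^a) = p^(a*f)
= 41^(3*2)
= 41^6
= 4750104241

4750104241


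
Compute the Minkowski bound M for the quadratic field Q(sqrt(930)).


d = 930, d mod 4 = 2, so disc(K) = 4d = 3720; |disc(K)| = 3720
Real quadratic field, so n = 2, s = r2 = 0, r1 = 2
M = (n!/n^n) * (4/pi)^s * sqrt(|disc(K)|) = (2!/2^2) * (4/pi)^0 * sqrt(3720)
= 0.5 * 1.000000 * 60.991803
= 30.4959

30.4959


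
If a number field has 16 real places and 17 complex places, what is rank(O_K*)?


By Dirichlet's unit theorem:
rank = r1 + r2 - 1
= 16 + 17 - 1
= 32

32


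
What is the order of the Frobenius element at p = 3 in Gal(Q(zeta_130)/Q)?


The Frobenius at p in Gal(Q(zeta_n)/Q) = (Z/nZ)* is the class of p, so its order is ord_130(3), the smallest k >= 1 with 3^k = 1 mod 130.
n = 130 = 2 * 5 * 13, phi(130) = 48; the order divides phi(n).
Divisors of 48: 1, 2, 3, 4, 6, 8, 12, 16, 24, 48
Repeated squaring mod 130: 3^1 = 3, 3^2 = 9, 3^4 = 81, 3^8 = 61, 3^16 = 81, 3^32 = 61
Test divisors in increasing order:
  k=1: 3^1 = 3 mod 130
  k=2: 3^2 = 9 mod 130
  k=3: 3^3 = 9 * 3 = 27 mod 130
  k=4: 3^4 = 81 mod 130
  k=6: 3^6 = 81 * 9 = 79 mod 130
  k=8: 3^8 = 61 mod 130
  k=12: 3^12 = 61 * 81 = 1 mod 130  <- first divisor giving 1
Order = 12

12


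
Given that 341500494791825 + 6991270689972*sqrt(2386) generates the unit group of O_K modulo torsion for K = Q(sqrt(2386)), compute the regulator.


epsilon = 341500494791825 + 6991270689972*sqrt(2386)
= 6.8300e+14
R = ln(6.8300e+14)
= 34.1575

34.1575


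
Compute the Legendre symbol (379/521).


p = 521 is prime, so compute (379/521) with the reciprocity algorithm (Jacobi-symbol steps: pull out 2s via (2/n), flip via reciprocity, reduce):
  reciprocity: (379/521) -> +(521/379)
  reduce: (142/379)
  pull out 2: (2/379) = -1  (since 379 mod 8 = 3)
  reciprocity: (71/379) -> -(379/71)
  reduce: (24/71)
  pull out 2: (2/71) = +1  (since 71 mod 8 = 7)
  pull out 2: (2/71) = +1  (since 71 mod 8 = 7)
  pull out 2: (2/71) = +1  (since 71 mod 8 = 7)
  reciprocity: (3/71) -> -(71/3)
  reduce: (2/3)
  pull out 2: (2/3) = -1  (since 3 mod 8 = 3)
  (1/3) = 1
Product of signs = 1
(379/521) = 1

1


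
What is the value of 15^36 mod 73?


p = 73 is prime and the exponent is (p-1)/2 = 36, so by Euler's criterion 15^36 = (15/73) = +1 or -1 mod 73.
Compute by square-and-multiply:
  36 = 32 + 4 (binary 100100)
  Repeated squaring mod 73: 15^1 = 15, 15^2 = 6, 15^4 = 36, 15^8 = 55, 15^16 = 32, 15^32 = 2
  15^36 = 15^32 * 15^4 = 2 * 36 mod 73
    2 * 36 = 72 = 72 mod 73
  15^36 = 72 mod 73
Result 72 = p - 1 = -1 mod 73: 15 is a quadratic non-residue mod 73. As a residue in [0, p-1] the value is 72.
15^36 mod 73 = 72

72


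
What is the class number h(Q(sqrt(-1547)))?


K = Q(sqrt(-1547)). d mod 4 = 1, so D = disc(K) = d = -1547
h(K) equals the number of primitive reduced positive-definite forms (a, b, c) = a*x^2 + b*x*y + c*y^2 with b^2 - 4ac = D,
where reduced means |b| <= a <= c, with b >= 0 whenever |b| = a or a = c, and primitive means gcd(a, b, c) = 1.
Reduced forces 3a^2 <= |D| = 1547, so 1 <= a <= 22; b must have the parity of D, and c = (b^2 - D)/(4a) must be an integer >= a.
Enumerate a = 1..22, b in [-a, a]:
  a=1: (1, 1, 387)  [1]
  a=2: none
  a=3: (3, -1, 129), (3, 1, 129)  [2]
  a=4..6: none
  a=7: (7, 7, 57)  [1]
  a=8: none
  a=9: (9, -1, 43), (9, 1, 43)  [2]
  a=10: none
  a=11: (11, -9, 37), (11, 9, 37)  [2]
  a=12: none
  a=13: (13, 13, 33)  [1]
  a=14..16: none
  a=17: (17, 17, 27)  [1]
  a=18: none
  a=19: (19, -7, 21), (19, 7, 21)  [2]
  a=20..22: none
Total reduced forms: 1 + 2 + 1 + 2 + 2 + 1 + 1 + 2 = 12
h = 12

12


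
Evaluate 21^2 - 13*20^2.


x^2 - d*y^2
= 21^2 - 13*20^2
= 441 - 5200
= -4759

-4759


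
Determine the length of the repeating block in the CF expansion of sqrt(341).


Run the CF algorithm for sqrt(341).
a_0 = floor(sqrt(341)) = 18; set m_0=0, q_0=1.
Recurrence: m' = q*a - m,  q' = (d - m'^2)/q,  a' = floor((a_0 + m')/q').
  step 1: m=18, q=17, a=2
  step 2: m=16, q=5, a=6
  step 3: m=14, q=29, a=1
  step 4: m=15, q=4, a=8
  step 5: m=17, q=13, a=2
  step 6: m=9, q=20, a=1
  step 7: m=11, q=11, a=2
  step 8: m=11, q=20, a=1
  step 9: m=9, q=13, a=2
  step 10: m=17, q=4, a=8
  step 11: m=15, q=29, a=1
  step 12: m=14, q=5, a=6
  step 13: m=16, q=17, a=2
  step 14: m=18, q=1, a=36
a_14 = 2*a_0 = 36, so the period closes here.
sqrt(341) = [18; 2, 6, 1, 8, 2, 1, 2, 1, 2, 8, 1, 6, 2, 36]
Period length = 14

14


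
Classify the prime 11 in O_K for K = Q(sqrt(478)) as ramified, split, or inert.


K = Q(sqrt(478)). Since d mod 4 = 2, disc(K) = 1912.
Check p | disc: 1912 mod 11 = 9.
p does not divide disc. Compute Legendre symbol (d/p):
5^((11-1)/2) mod 11 = 1
(d/p) = 1, so p splits: (p) = P*P' with e=1, f=1, g=2.
Therefore p is split.

split


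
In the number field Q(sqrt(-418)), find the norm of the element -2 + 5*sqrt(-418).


N(a + b*sqrt(d)) = a^2 - d*b^2
= (-2)^2 - (-418)*(5)^2
= 4 + 10450
= 10454

10454


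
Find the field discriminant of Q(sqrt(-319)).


For K = Q(sqrt(d)) with d squarefree: disc(K) = d if d = 1 mod 4, and disc(K) = 4d if d = 2 or 3 mod 4.
Here d = -319, and d mod 4 = 1.
d = 1 mod 4 (O_K = Z[(1+sqrt(d))/2]), so disc(K) = d = -319

-319


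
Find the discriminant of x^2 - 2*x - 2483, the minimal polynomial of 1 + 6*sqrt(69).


The element 1 + 6*sqrt(69) has minimal polynomial:
x^2 - 2*x - 2483
Discriminant = (-2)^2 - 4*(-2483)
= 4 + 9932
= 9936

9936


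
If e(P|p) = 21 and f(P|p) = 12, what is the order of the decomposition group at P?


|D_P| = e * f
= 21 * 12
= 252

252


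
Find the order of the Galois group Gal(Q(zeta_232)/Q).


|Gal(Q(zeta_232)/Q)| = phi(232)
= 112

112


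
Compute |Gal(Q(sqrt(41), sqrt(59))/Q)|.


The 2 square roots of distinct primes are multiplicatively independent over Q,
so [K:Q] = 2^2 and Gal(K/Q) is isomorphic to (Z/2Z)^2.
|Gal| = 2^2 = 4

4


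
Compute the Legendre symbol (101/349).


p = 349 is prime, so compute (101/349) with the reciprocity algorithm (Jacobi-symbol steps: pull out 2s via (2/n), flip via reciprocity, reduce):
  reciprocity: (101/349) -> +(349/101)
  reduce: (46/101)
  pull out 2: (2/101) = -1  (since 101 mod 8 = 5)
  reciprocity: (23/101) -> +(101/23)
  reduce: (9/23)
  reciprocity: (9/23) -> +(23/9)
  reduce: (5/9)
  reciprocity: (5/9) -> +(9/5)
  reduce: (4/5)
  pull out 2: (2/5) = -1  (since 5 mod 8 = 5)
  pull out 2: (2/5) = -1  (since 5 mod 8 = 5)
  (1/5) = 1
Product of signs = -1
(101/349) = -1

-1


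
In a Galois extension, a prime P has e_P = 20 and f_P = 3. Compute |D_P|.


|D_P| = e * f
= 20 * 3
= 60

60


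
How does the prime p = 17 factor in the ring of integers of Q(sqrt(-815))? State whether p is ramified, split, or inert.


K = Q(sqrt(-815)). Since d mod 4 = 1, disc(K) = -815.
Check p | disc: -815 mod 17 = 1.
p does not divide disc. Compute Legendre symbol (d/p):
1^((17-1)/2) mod 17 = 1
(d/p) = 1, so p splits: (p) = P*P' with e=1, f=1, g=2.
Therefore p is split.

split


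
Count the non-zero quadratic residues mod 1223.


For prime p, the number of non-zero quadratic residues is (p-1)/2.
= (1223-1)/2
= 611

611


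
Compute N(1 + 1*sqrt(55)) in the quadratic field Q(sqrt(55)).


N(a + b*sqrt(d)) = a^2 - d*b^2
= (1)^2 - (55)*(1)^2
= 1 - 55
= -54

-54


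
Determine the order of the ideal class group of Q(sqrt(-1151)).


K = Q(sqrt(-1151)). d mod 4 = 1, so D = disc(K) = d = -1151
h(K) equals the number of primitive reduced positive-definite forms (a, b, c) = a*x^2 + b*x*y + c*y^2 with b^2 - 4ac = D,
where reduced means |b| <= a <= c, with b >= 0 whenever |b| = a or a = c, and primitive means gcd(a, b, c) = 1.
Reduced forces 3a^2 <= |D| = 1151, so 1 <= a <= 19; b must have the parity of D, and c = (b^2 - D)/(4a) must be an integer >= a.
Enumerate a = 1..19, b in [-a, a]:
  a=1: (1, 1, 288)  [1]
  a=2: (2, -1, 144), (2, 1, 144)  [2]
  a=3: (3, -1, 96), (3, 1, 96)  [2]
  a=4: (4, -1, 72), (4, 1, 72)  [2]
  a=5: (5, -3, 58), (5, 3, 58)  [2]
  a=6: (6, -5, 49), (6, -1, 48), (6, 1, 48), (6, 5, 49)  [4]
  a=7: (7, -5, 42), (7, 5, 42)  [2]
  a=8: (8, -1, 36), (8, 1, 36)  [2]
  a=9: (9, -1, 32), (9, 1, 32)  [2]
  a=10: (10, -7, 30), (10, -3, 29), (10, 3, 29), (10, 7, 30)  [4]
  a=11: (11, -9, 28), (11, 9, 28)  [2]
  a=12: (12, -7, 25), (12, -1, 24), (12, 1, 24), (12, 7, 25)  [4]
  a=13: none
  a=14: (14, -9, 22), (14, -5, 21), (14, 5, 21), (14, 9, 22)  [4]
  a=15: (15, -13, 22), (15, -7, 20), (15, 7, 20), (15, 13, 22)  [4]
  a=16: (16, -1, 18), (16, 1, 18)  [2]
  a=17: none
  a=18: (18, -17, 20), (18, 17, 20)  [2]
  a=19: none
Total reduced forms: 1 + 2 + 2 + 2 + 2 + 4 + 2 + 2 + 2 + 4 + 2 + 4 + 4 + 4 + 2 + 2 = 41
h = 41

41


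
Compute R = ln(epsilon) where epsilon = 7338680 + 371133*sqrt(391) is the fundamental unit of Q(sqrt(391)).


epsilon = 7338680 + 371133*sqrt(391)
= 1.4677e+07
R = ln(1.4677e+07)
= 16.5018

16.5018


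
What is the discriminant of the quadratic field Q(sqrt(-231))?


For K = Q(sqrt(d)) with d squarefree: disc(K) = d if d = 1 mod 4, and disc(K) = 4d if d = 2 or 3 mod 4.
Here d = -231, and d mod 4 = 1.
d = 1 mod 4 (O_K = Z[(1+sqrt(d))/2]), so disc(K) = d = -231

-231


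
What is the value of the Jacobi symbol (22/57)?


Compute (22/57) via quadratic reciprocity:
  pull out 2: (2/57) = +1  (since 57 mod 8 = 1)
  reciprocity: (11/57) -> +(57/11)
  reduce: (2/11)
  pull out 2: (2/11) = -1  (since 11 mod 8 = 3)
  (1/11) = 1
Product of signs = -1

-1


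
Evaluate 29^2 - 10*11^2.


x^2 - d*y^2
= 29^2 - 10*11^2
= 841 - 1210
= -369

-369


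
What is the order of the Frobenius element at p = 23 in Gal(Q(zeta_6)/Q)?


The Frobenius at p in Gal(Q(zeta_n)/Q) = (Z/nZ)* is the class of p, so its order is ord_6(23), the smallest k >= 1 with 23^k = 1 mod 6.
n = 6 = 2 * 3, phi(6) = 2; the order divides phi(n).
Divisors of 2: 1, 2
Repeated squaring mod 6: 23^1 = 5, 23^2 = 1
Test divisors in increasing order:
  k=1: 23^1 = 5 mod 6
  k=2: 23^2 = 1 mod 6  <- first divisor giving 1
Order = 2

2


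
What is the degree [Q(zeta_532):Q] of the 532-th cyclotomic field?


The degree equals Euler's totient phi(532).
532 = 2^2 * 7 * 19
phi(532) = 216

216


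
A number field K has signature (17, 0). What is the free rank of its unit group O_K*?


By Dirichlet's unit theorem:
rank = r1 + r2 - 1
= 17 + 0 - 1
= 16

16


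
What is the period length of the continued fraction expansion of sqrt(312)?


Run the CF algorithm for sqrt(312).
a_0 = floor(sqrt(312)) = 17; set m_0=0, q_0=1.
Recurrence: m' = q*a - m,  q' = (d - m'^2)/q,  a' = floor((a_0 + m')/q').
  step 1: m=17, q=23, a=1
  step 2: m=6, q=12, a=1
  step 3: m=6, q=23, a=1
  step 4: m=17, q=1, a=34
a_4 = 2*a_0 = 34, so the period closes here.
sqrt(312) = [17; 1, 1, 1, 34]
Period length = 4

4


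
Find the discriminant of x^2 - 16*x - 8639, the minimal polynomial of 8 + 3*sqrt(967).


The element 8 + 3*sqrt(967) has minimal polynomial:
x^2 - 16*x - 8639
Discriminant = (-16)^2 - 4*(-8639)
= 256 + 34556
= 34812

34812


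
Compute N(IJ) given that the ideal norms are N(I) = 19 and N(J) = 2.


N(IJ) = N(I) * N(J)
= 19 * 2
= 38

38


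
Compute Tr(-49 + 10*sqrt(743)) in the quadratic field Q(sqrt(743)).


Tr(a + b*sqrt(d)) = (a + b*sqrt(d)) + (a - b*sqrt(d)) = 2a
= 2 * (-49)
= -98

-98


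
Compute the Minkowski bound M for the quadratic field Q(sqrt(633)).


d = 633, d mod 4 = 1, so disc(K) = d = 633; |disc(K)| = 633
Real quadratic field, so n = 2, s = r2 = 0, r1 = 2
M = (n!/n^n) * (4/pi)^s * sqrt(|disc(K)|) = (2!/2^2) * (4/pi)^0 * sqrt(633)
= 0.5 * 1.000000 * 25.159491
= 12.5797

12.5797


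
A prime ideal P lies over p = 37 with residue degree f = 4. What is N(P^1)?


N(P^a) = p^(a*f)
= 37^(1*4)
= 37^4
= 1874161

1874161


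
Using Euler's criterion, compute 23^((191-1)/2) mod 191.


p = 191 is prime and the exponent is (p-1)/2 = 95, so by Euler's criterion 23^95 = (23/191) = +1 or -1 mod 191.
Compute by square-and-multiply:
  95 = 64 + 16 + 8 + 4 + 2 + 1 (binary 1011111)
  Repeated squaring mod 191: 23^1 = 23, 23^2 = 147, 23^4 = 26, 23^8 = 103, 23^16 = 104, 23^32 = 120, 23^64 = 75
  23^95 = 23^64 * 23^16 * 23^8 * 23^4 * 23^2 * 23^1 = 75 * 104 * 103 * 26 * 147 * 23 mod 191
    75 * 104 = 7800 = 160 mod 191
    160 * 103 = 16480 = 54 mod 191
    54 * 26 = 1404 = 67 mod 191
    67 * 147 = 9849 = 108 mod 191
    108 * 23 = 2484 = 1 mod 191
  23^95 = 1 mod 191
Result 1: 23 is a quadratic residue mod 191.
23^95 mod 191 = 1

1


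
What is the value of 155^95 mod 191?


p = 191 is prime and the exponent is (p-1)/2 = 95, so by Euler's criterion 155^95 = (155/191) = +1 or -1 mod 191.
Compute by square-and-multiply:
  95 = 64 + 16 + 8 + 4 + 2 + 1 (binary 1011111)
  Repeated squaring mod 191: 155^1 = 155, 155^2 = 150, 155^4 = 153, 155^8 = 107, 155^16 = 180, 155^32 = 121, 155^64 = 125
  155^95 = 155^64 * 155^16 * 155^8 * 155^4 * 155^2 * 155^1 = 125 * 180 * 107 * 153 * 150 * 155 mod 191
    125 * 180 = 22500 = 153 mod 191
    153 * 107 = 16371 = 136 mod 191
    136 * 153 = 20808 = 180 mod 191
    180 * 150 = 27000 = 69 mod 191
    69 * 155 = 10695 = 190 mod 191
  155^95 = 190 mod 191
Result 190 = p - 1 = -1 mod 191: 155 is a quadratic non-residue mod 191. As a residue in [0, p-1] the value is 190.
155^95 mod 191 = 190

190


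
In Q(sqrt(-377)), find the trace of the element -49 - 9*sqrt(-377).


Tr(a + b*sqrt(d)) = (a + b*sqrt(d)) + (a - b*sqrt(d)) = 2a
= 2 * (-49)
= -98

-98


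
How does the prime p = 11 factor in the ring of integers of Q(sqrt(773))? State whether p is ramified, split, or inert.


K = Q(sqrt(773)). Since d mod 4 = 1, disc(K) = 773.
Check p | disc: 773 mod 11 = 3.
p does not divide disc. Compute Legendre symbol (d/p):
3^((11-1)/2) mod 11 = 1
(d/p) = 1, so p splits: (p) = P*P' with e=1, f=1, g=2.
Therefore p is split.

split


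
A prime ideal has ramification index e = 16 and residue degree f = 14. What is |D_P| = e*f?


|D_P| = e * f
= 16 * 14
= 224

224


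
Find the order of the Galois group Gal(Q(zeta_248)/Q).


|Gal(Q(zeta_248)/Q)| = phi(248)
= 120

120


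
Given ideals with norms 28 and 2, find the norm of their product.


N(IJ) = N(I) * N(J)
= 28 * 2
= 56

56


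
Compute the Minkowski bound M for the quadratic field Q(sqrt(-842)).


d = -842, d mod 4 = 2, so disc(K) = 4d = -3368; |disc(K)| = 3368
Imaginary quadratic field, so n = 2, s = r2 = 1, r1 = 0
M = (n!/n^n) * (4/pi)^s * sqrt(|disc(K)|) = (2!/2^2) * (4/pi)^1 * sqrt(3368)
= 0.5 * 1.273240 * 58.034473
= 36.9459

36.9459


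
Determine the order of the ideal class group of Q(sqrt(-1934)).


K = Q(sqrt(-1934)). d mod 4 = 2, so D = disc(K) = 4d = -7736
h(K) equals the number of primitive reduced positive-definite forms (a, b, c) = a*x^2 + b*x*y + c*y^2 with b^2 - 4ac = D,
where reduced means |b| <= a <= c, with b >= 0 whenever |b| = a or a = c, and primitive means gcd(a, b, c) = 1.
Reduced forces 3a^2 <= |D| = 7736, so 1 <= a <= 50; b must have the parity of D, and c = (b^2 - D)/(4a) must be an integer >= a.
Enumerate a = 1..50, b in [-a, a]:
  a=1: (1, 0, 1934)  [1]
  a=2: (2, 0, 967)  [1]
  a=3: (3, -2, 645), (3, 2, 645)  [2]
  a=4: none
  a=5: (5, -2, 387), (5, 2, 387)  [2]
  a=6: (6, -4, 323), (6, 4, 323)  [2]
  a=7..8: none
  a=9: (9, -2, 215), (9, 2, 215)  [2]
  a=10: (10, -8, 195), (10, 8, 195)  [2]
  a=11..12: none
  a=13: (13, -8, 150), (13, 8, 150)  [2]
  a=14: none
  a=15: (15, -8, 130), (15, -2, 129), (15, 2, 129), (15, 8, 130)  [4]
  a=16: none
  a=17: (17, -4, 114), (17, 4, 114)  [2]
  a=18: (18, -16, 111), (18, 16, 111)  [2]
  a=19: (19, -4, 102), (19, 4, 102)  [2]
  a=20..24: none
  a=25: (25, -8, 78), (25, 8, 78)  [2]
  a=26: (26, -8, 75), (26, 8, 75)  [2]
  a=27: (27, -16, 74), (27, 16, 74)  [2]
  a=28: none
  a=29: (29, -6, 67), (29, 6, 67)  [2]
  a=30: (30, -28, 71), (30, -8, 65), (30, 8, 65), (30, 28, 71)  [4]
  a=31: (31, -18, 65), (31, 18, 65)  [2]
  a=32..33: none
  a=34: (34, -4, 57), (34, 4, 57)  [2]
  a=35..36: none
  a=37: (37, -16, 54), (37, 16, 54)  [2]
  a=38: (38, -4, 51), (38, 4, 51)  [2]
  a=39: (39, -34, 57), (39, -8, 50), (39, 8, 50), (39, 34, 57)  [4]
  a=40..42: none
  a=43: (43, -2, 45), (43, 2, 45)  [2]
  a=44: none
  a=45: (45, -38, 51), (45, 38, 51)  [2]
  a=46..50: none
Total reduced forms: 1 + 1 + 2 + 2 + 2 + 2 + 2 + 2 + 4 + 2 + 2 + 2 + 2 + 2 + 2 + 2 + 4 + 2 + 2 + 2 + 2 + 4 + 2 + 2 = 52
h = 52

52


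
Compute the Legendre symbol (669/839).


p = 839 is prime, so compute (669/839) with the reciprocity algorithm (Jacobi-symbol steps: pull out 2s via (2/n), flip via reciprocity, reduce):
  reciprocity: (669/839) -> +(839/669)
  reduce: (170/669)
  pull out 2: (2/669) = -1  (since 669 mod 8 = 5)
  reciprocity: (85/669) -> +(669/85)
  reduce: (74/85)
  pull out 2: (2/85) = -1  (since 85 mod 8 = 5)
  reciprocity: (37/85) -> +(85/37)
  reduce: (11/37)
  reciprocity: (11/37) -> +(37/11)
  reduce: (4/11)
  pull out 2: (2/11) = -1  (since 11 mod 8 = 3)
  pull out 2: (2/11) = -1  (since 11 mod 8 = 3)
  (1/11) = 1
Product of signs = 1
(669/839) = 1

1


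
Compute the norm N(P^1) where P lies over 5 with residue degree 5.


N(P^a) = p^(a*f)
= 5^(1*5)
= 5^5
= 3125

3125


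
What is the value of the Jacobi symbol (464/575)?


Compute (464/575) via quadratic reciprocity:
  pull out 2: (2/575) = +1  (since 575 mod 8 = 7)
  pull out 2: (2/575) = +1  (since 575 mod 8 = 7)
  pull out 2: (2/575) = +1  (since 575 mod 8 = 7)
  pull out 2: (2/575) = +1  (since 575 mod 8 = 7)
  reciprocity: (29/575) -> +(575/29)
  reduce: (24/29)
  pull out 2: (2/29) = -1  (since 29 mod 8 = 5)
  pull out 2: (2/29) = -1  (since 29 mod 8 = 5)
  pull out 2: (2/29) = -1  (since 29 mod 8 = 5)
  reciprocity: (3/29) -> +(29/3)
  reduce: (2/3)
  pull out 2: (2/3) = -1  (since 3 mod 8 = 3)
  (1/3) = 1
Product of signs = 1

1


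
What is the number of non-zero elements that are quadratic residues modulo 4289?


For prime p, the number of non-zero quadratic residues is (p-1)/2.
= (4289-1)/2
= 2144

2144


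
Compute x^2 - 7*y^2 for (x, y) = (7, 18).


x^2 - d*y^2
= 7^2 - 7*18^2
= 49 - 2268
= -2219

-2219


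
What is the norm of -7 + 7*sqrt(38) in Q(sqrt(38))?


N(a + b*sqrt(d)) = a^2 - d*b^2
= (-7)^2 - (38)*(7)^2
= 49 - 1862
= -1813

-1813


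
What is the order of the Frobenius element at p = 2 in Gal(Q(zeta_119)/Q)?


The Frobenius at p in Gal(Q(zeta_n)/Q) = (Z/nZ)* is the class of p, so its order is ord_119(2), the smallest k >= 1 with 2^k = 1 mod 119.
n = 119 = 7 * 17, phi(119) = 96; the order divides phi(n).
Divisors of 96: 1, 2, 3, 4, 6, 8, 12, 16, 24, 32, 48, 96
Repeated squaring mod 119: 2^1 = 2, 2^2 = 4, 2^4 = 16, 2^8 = 18, 2^16 = 86, 2^32 = 18, 2^64 = 86
Test divisors in increasing order:
  k=1: 2^1 = 2 mod 119
  k=2: 2^2 = 4 mod 119
  k=3: 2^3 = 4 * 2 = 8 mod 119
  k=4: 2^4 = 16 mod 119
  k=6: 2^6 = 16 * 4 = 64 mod 119
  k=8: 2^8 = 18 mod 119
  k=12: 2^12 = 18 * 16 = 50 mod 119
  k=16: 2^16 = 86 mod 119
  k=24: 2^24 = 86 * 18 = 1 mod 119  <- first divisor giving 1
Order = 24

24


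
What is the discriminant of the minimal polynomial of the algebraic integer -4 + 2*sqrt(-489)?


The element -4 + 2*sqrt(-489) has minimal polynomial:
x^2 + 8*x + 1972
Discriminant = (8)^2 - 4*(1972)
= 64 - 7888
= -7824

-7824


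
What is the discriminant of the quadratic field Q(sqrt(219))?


For K = Q(sqrt(d)) with d squarefree: disc(K) = d if d = 1 mod 4, and disc(K) = 4d if d = 2 or 3 mod 4.
Here d = 219, and d mod 4 = 3.
d = 3 mod 4, not 1 (O_K = Z[sqrt(d)]), so disc(K) = 4d = 4 * (219) = 876

876


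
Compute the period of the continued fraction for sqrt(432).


Run the CF algorithm for sqrt(432).
a_0 = floor(sqrt(432)) = 20; set m_0=0, q_0=1.
Recurrence: m' = q*a - m,  q' = (d - m'^2)/q,  a' = floor((a_0 + m')/q').
  step 1: m=20, q=32, a=1
  step 2: m=12, q=9, a=3
  step 3: m=15, q=23, a=1
  step 4: m=8, q=16, a=1
  step 5: m=8, q=23, a=1
  step 6: m=15, q=9, a=3
  step 7: m=12, q=32, a=1
  step 8: m=20, q=1, a=40
a_8 = 2*a_0 = 40, so the period closes here.
sqrt(432) = [20; 1, 3, 1, 1, 1, 3, 1, 40]
Period length = 8

8


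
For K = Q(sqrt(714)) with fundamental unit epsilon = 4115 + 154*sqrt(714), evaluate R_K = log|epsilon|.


epsilon = 4115 + 154*sqrt(714)
= 8229.9999
R = ln(8229.9999)
= 9.0155

9.0155


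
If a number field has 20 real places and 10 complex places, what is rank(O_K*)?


By Dirichlet's unit theorem:
rank = r1 + r2 - 1
= 20 + 10 - 1
= 29

29


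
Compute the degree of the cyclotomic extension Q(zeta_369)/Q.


The degree equals Euler's totient phi(369).
369 = 3^2 * 41
phi(369) = 240

240


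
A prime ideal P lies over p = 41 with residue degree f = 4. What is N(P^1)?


N(P^a) = p^(a*f)
= 41^(1*4)
= 41^4
= 2825761

2825761


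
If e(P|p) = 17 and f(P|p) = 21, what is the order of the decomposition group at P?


|D_P| = e * f
= 17 * 21
= 357

357


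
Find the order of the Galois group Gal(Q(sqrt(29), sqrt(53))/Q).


The 2 square roots of distinct primes are multiplicatively independent over Q,
so [K:Q] = 2^2 and Gal(K/Q) is isomorphic to (Z/2Z)^2.
|Gal| = 2^2 = 4

4


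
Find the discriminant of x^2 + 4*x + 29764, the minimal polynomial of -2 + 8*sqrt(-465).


The element -2 + 8*sqrt(-465) has minimal polynomial:
x^2 + 4*x + 29764
Discriminant = (4)^2 - 4*(29764)
= 16 - 119056
= -119040

-119040


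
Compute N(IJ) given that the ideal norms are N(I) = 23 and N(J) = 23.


N(IJ) = N(I) * N(J)
= 23 * 23
= 529

529


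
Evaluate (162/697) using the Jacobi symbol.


Compute (162/697) via quadratic reciprocity:
  pull out 2: (2/697) = +1  (since 697 mod 8 = 1)
  reciprocity: (81/697) -> +(697/81)
  reduce: (49/81)
  reciprocity: (49/81) -> +(81/49)
  reduce: (32/49)
  pull out 2: (2/49) = +1  (since 49 mod 8 = 1)
  pull out 2: (2/49) = +1  (since 49 mod 8 = 1)
  pull out 2: (2/49) = +1  (since 49 mod 8 = 1)
  pull out 2: (2/49) = +1  (since 49 mod 8 = 1)
  pull out 2: (2/49) = +1  (since 49 mod 8 = 1)
  (1/49) = 1
Product of signs = 1

1


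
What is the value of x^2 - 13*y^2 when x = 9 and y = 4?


x^2 - d*y^2
= 9^2 - 13*4^2
= 81 - 208
= -127

-127


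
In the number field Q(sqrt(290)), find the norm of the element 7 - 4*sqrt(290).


N(a + b*sqrt(d)) = a^2 - d*b^2
= (7)^2 - (290)*(-4)^2
= 49 - 4640
= -4591

-4591


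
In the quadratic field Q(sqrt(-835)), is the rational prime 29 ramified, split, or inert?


K = Q(sqrt(-835)). Since d mod 4 = 1, disc(K) = -835.
Check p | disc: -835 mod 29 = 6.
p does not divide disc. Compute Legendre symbol (d/p):
6^((29-1)/2) mod 29 = 1
(d/p) = 1, so p splits: (p) = P*P' with e=1, f=1, g=2.
Therefore p is split.

split


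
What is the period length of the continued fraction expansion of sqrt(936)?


Run the CF algorithm for sqrt(936).
a_0 = floor(sqrt(936)) = 30; set m_0=0, q_0=1.
Recurrence: m' = q*a - m,  q' = (d - m'^2)/q,  a' = floor((a_0 + m')/q').
  step 1: m=30, q=36, a=1
  step 2: m=6, q=25, a=1
  step 3: m=19, q=23, a=2
  step 4: m=27, q=9, a=6
  step 5: m=27, q=23, a=2
  step 6: m=19, q=25, a=1
  step 7: m=6, q=36, a=1
  step 8: m=30, q=1, a=60
a_8 = 2*a_0 = 60, so the period closes here.
sqrt(936) = [30; 1, 1, 2, 6, 2, 1, 1, 60]
Period length = 8

8


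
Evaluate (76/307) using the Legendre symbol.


p = 307 is prime, so compute (76/307) with the reciprocity algorithm (Jacobi-symbol steps: pull out 2s via (2/n), flip via reciprocity, reduce):
  pull out 2: (2/307) = -1  (since 307 mod 8 = 3)
  pull out 2: (2/307) = -1  (since 307 mod 8 = 3)
  reciprocity: (19/307) -> -(307/19)
  reduce: (3/19)
  reciprocity: (3/19) -> -(19/3)
  reduce: (1/3)
  (1/3) = 1
Product of signs = 1
(76/307) = 1

1


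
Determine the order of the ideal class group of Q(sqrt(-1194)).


K = Q(sqrt(-1194)). d mod 4 = 2, so D = disc(K) = 4d = -4776
h(K) equals the number of primitive reduced positive-definite forms (a, b, c) = a*x^2 + b*x*y + c*y^2 with b^2 - 4ac = D,
where reduced means |b| <= a <= c, with b >= 0 whenever |b| = a or a = c, and primitive means gcd(a, b, c) = 1.
Reduced forces 3a^2 <= |D| = 4776, so 1 <= a <= 39; b must have the parity of D, and c = (b^2 - D)/(4a) must be an integer >= a.
Enumerate a = 1..39, b in [-a, a]:
  a=1: (1, 0, 1194)  [1]
  a=2: (2, 0, 597)  [1]
  a=3: (3, 0, 398)  [1]
  a=4: none
  a=5: (5, -2, 239), (5, 2, 239)  [2]
  a=6: (6, 0, 199)  [1]
  a=7..9: none
  a=10: (10, -8, 121), (10, 8, 121)  [2]
  a=11: (11, -8, 110), (11, 8, 110)  [2]
  a=12..14: none
  a=15: (15, -12, 82), (15, 12, 82)  [2]
  a=16: none
  a=17: (17, -16, 74), (17, 16, 74)  [2]
  a=18..21: none
  a=22: (22, -8, 55), (22, 8, 55)  [2]
  a=23: (23, -10, 53), (23, 10, 53)  [2]
  a=24: none
  a=25: (25, -18, 51), (25, 18, 51)  [2]
  a=26..28: none
  a=29: (29, -26, 47), (29, 26, 47)  [2]
  a=30: (30, -12, 41), (30, 12, 41)  [2]
  a=31..32: none
  a=33: (33, -30, 43), (33, 30, 43)  [2]
  a=34: (34, -16, 37), (34, 16, 37)  [2]
  a=35..39: none
Total reduced forms: 1 + 1 + 1 + 2 + 1 + 2 + 2 + 2 + 2 + 2 + 2 + 2 + 2 + 2 + 2 + 2 = 28
h = 28

28


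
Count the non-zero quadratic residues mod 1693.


For prime p, the number of non-zero quadratic residues is (p-1)/2.
= (1693-1)/2
= 846

846


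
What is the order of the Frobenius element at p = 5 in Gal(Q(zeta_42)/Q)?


The Frobenius at p in Gal(Q(zeta_n)/Q) = (Z/nZ)* is the class of p, so its order is ord_42(5), the smallest k >= 1 with 5^k = 1 mod 42.
n = 42 = 2 * 3 * 7, phi(42) = 12; the order divides phi(n).
Divisors of 12: 1, 2, 3, 4, 6, 12
Repeated squaring mod 42: 5^1 = 5, 5^2 = 25, 5^4 = 37, 5^8 = 25
Test divisors in increasing order:
  k=1: 5^1 = 5 mod 42
  k=2: 5^2 = 25 mod 42
  k=3: 5^3 = 25 * 5 = 41 mod 42
  k=4: 5^4 = 37 mod 42
  k=6: 5^6 = 37 * 25 = 1 mod 42  <- first divisor giving 1
Order = 6

6
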